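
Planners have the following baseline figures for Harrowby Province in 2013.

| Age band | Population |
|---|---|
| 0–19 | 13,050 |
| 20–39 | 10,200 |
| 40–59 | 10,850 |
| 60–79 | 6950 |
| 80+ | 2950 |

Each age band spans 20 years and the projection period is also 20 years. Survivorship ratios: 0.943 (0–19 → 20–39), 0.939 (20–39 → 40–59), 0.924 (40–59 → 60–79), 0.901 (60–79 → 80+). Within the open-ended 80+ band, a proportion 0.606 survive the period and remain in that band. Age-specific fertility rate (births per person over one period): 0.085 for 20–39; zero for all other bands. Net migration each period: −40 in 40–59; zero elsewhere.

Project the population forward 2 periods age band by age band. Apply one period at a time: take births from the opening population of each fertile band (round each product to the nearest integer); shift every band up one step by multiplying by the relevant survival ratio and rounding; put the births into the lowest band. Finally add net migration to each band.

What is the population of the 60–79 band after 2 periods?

Call the groups 1 to 5, youngest first.
— Period 1 —
Births: 10200 × 0.085 = 867
Group 2: 13050 × 0.943 = 12306
Group 3: 10200 × 0.939 = 9578
Group 4: 10850 × 0.924 = 10025
Group 5: 6950 × 0.901 + 2950 × 0.606 = 6262 + 1788 = 8050
Net migration: Group 3 − 40 → 9538
→ [867, 12306, 9538, 10025, 8050]
— Period 2 —
Births: 12306 × 0.085 = 1046
Group 2: 867 × 0.943 = 818
Group 3: 12306 × 0.939 = 11555
Group 4: 9538 × 0.924 = 8813
Group 5: 10025 × 0.901 + 8050 × 0.606 = 9033 + 4878 = 13911
Net migration: Group 3 − 40 → 11515
→ [1046, 818, 11515, 8813, 13911]

8813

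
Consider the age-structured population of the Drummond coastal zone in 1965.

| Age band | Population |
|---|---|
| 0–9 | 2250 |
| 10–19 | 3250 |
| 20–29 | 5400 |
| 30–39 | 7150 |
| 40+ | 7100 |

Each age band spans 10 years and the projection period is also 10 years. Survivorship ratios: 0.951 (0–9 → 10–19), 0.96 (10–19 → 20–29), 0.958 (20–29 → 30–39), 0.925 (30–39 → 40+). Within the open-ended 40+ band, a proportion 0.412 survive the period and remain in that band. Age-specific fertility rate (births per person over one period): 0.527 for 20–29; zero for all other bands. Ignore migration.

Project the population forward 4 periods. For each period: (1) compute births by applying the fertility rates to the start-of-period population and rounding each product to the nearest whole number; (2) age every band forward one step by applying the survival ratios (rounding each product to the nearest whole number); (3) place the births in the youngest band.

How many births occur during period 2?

After projecting period 1:
Births: 5400 × 0.527 = 2846
10–19: 2250 × 0.951 = 2140
20–29: 3250 × 0.96 = 3120
30–39: 5400 × 0.958 = 5173
40+: 7150 × 0.925 + 7100 × 0.412 = 6614 + 2925 = 9539
→ [2846, 2140, 3120, 5173, 9539]
After projecting period 2:
Births: 3120 × 0.527 = 1644
10–19: 2846 × 0.951 = 2707
20–29: 2140 × 0.96 = 2054
30–39: 3120 × 0.958 = 2989
40+: 5173 × 0.925 + 9539 × 0.412 = 4785 + 3930 = 8715
→ [1644, 2707, 2054, 2989, 8715]

1644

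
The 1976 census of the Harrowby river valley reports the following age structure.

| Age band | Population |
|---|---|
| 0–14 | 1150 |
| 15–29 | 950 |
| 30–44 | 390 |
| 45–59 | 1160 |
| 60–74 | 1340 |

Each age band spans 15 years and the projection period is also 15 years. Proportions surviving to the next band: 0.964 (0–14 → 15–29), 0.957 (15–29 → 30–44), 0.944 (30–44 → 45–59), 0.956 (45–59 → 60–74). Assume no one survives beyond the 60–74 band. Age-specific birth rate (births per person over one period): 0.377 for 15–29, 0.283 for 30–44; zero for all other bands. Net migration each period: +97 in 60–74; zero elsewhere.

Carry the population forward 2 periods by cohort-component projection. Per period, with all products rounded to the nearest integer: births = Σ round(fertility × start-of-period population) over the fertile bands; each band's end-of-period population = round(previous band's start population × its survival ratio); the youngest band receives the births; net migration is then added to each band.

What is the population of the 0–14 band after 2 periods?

(Bands numbered youngest = 1 to oldest = 5.)
Period 1.
Births: 950 * 0.377 = 358 ; 390 * 0.283 = 110 ⇒ total 468
Band 2: 1150 * 0.964 = 1109
Band 3: 950 * 0.957 = 909
Band 4: 390 * 0.944 = 368
Band 5: 1160 * 0.956 = 1109
Net migration: Band 5 + 97 → 1206
→ [468, 1109, 909, 368, 1206]
Period 2.
Births: 1109 * 0.377 = 418 ; 909 * 0.283 = 257 ⇒ total 675
Band 2: 468 * 0.964 = 451
Band 3: 1109 * 0.957 = 1061
Band 4: 909 * 0.944 = 858
Band 5: 368 * 0.956 = 352
Net migration: Band 5 + 97 → 449
→ [675, 451, 1061, 858, 449]

675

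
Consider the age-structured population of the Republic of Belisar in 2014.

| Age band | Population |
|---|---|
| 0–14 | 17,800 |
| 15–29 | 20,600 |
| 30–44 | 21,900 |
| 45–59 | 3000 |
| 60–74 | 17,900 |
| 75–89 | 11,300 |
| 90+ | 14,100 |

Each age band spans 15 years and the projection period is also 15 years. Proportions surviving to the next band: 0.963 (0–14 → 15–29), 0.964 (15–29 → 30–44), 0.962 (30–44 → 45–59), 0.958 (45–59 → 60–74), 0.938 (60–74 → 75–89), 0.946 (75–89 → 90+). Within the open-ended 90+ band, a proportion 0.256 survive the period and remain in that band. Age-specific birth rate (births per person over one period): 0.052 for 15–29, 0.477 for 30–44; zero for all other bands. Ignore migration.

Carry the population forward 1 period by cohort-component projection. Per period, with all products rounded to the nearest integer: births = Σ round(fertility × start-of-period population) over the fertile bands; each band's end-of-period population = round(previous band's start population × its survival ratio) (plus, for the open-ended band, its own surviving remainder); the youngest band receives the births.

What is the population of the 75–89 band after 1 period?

16790

(Bands numbered youngest = 1 to oldest = 7.)
Period 1.
Births: 20600 * 0.052 = 1071 ; 21900 * 0.477 = 10446 — total 11517
Band 2: 17800 * 0.963 = 17141
Band 3: 20600 * 0.964 = 19858
Band 4: 21900 * 0.962 = 21068
Band 5: 3000 * 0.958 = 2874
Band 6: 17900 * 0.938 = 16790
Band 7: 11300 * 0.946 + 14100 * 0.256 = 10690 + 3610 = 14300
Giving 11517 / 17141 / 19858 / 21068 / 2874 / 16790 / 14300.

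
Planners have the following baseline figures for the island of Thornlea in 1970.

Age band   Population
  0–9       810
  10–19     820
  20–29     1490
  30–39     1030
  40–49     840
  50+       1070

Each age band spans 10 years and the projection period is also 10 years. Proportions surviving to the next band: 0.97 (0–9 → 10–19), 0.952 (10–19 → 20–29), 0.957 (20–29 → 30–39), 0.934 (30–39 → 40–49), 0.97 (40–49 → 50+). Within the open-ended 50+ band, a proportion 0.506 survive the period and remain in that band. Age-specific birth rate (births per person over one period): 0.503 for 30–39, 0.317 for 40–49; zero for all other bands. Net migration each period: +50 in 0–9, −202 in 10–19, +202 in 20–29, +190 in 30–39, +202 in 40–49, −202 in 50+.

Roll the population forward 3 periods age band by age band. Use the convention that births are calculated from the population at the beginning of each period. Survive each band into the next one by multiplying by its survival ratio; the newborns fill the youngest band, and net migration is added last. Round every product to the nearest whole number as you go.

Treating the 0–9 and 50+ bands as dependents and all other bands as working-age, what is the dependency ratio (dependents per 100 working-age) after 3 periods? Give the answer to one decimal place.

— Period 1 —
Births: 1030 * 0.503 = 518, 840 * 0.317 = 266 → total 784
10–19: 810 * 0.97 = 786
20–29: 820 * 0.952 = 781
30–39: 1490 * 0.957 = 1426
40–49: 1030 * 0.934 = 962
50+: 840 * 0.97 + 1070 * 0.506 = 815 + 541 = 1356
Net migration: 0–9 + 50 → 834; 10–19 − 202 → 584; 20–29 + 202 → 983; 30–39 + 190 → 1616; 40–49 + 202 → 1164; 50+ − 202 → 1154
Giving 834 / 584 / 983 / 1616 / 1164 / 1154.
— Period 2 —
Births: 1616 * 0.503 = 813, 1164 * 0.317 = 369 → total 1182
10–19: 834 * 0.97 = 809
20–29: 584 * 0.952 = 556
30–39: 983 * 0.957 = 941
40–49: 1616 * 0.934 = 1509
50+: 1164 * 0.97 + 1154 * 0.506 = 1129 + 584 = 1713
Net migration: 0–9 + 50 → 1232; 10–19 − 202 → 607; 20–29 + 202 → 758; 30–39 + 190 → 1131; 40–49 + 202 → 1711; 50+ − 202 → 1511
Giving 1232 / 607 / 758 / 1131 / 1711 / 1511.
— Period 3 —
Births: 1131 * 0.503 = 569, 1711 * 0.317 = 542 → total 1111
10–19: 1232 * 0.97 = 1195
20–29: 607 * 0.952 = 578
30–39: 758 * 0.957 = 725
40–49: 1131 * 0.934 = 1056
50+: 1711 * 0.97 + 1511 * 0.506 = 1660 + 765 = 2425
Net migration: 0–9 + 50 → 1161; 10–19 − 202 → 993; 20–29 + 202 → 780; 30–39 + 190 → 915; 40–49 + 202 → 1258; 50+ − 202 → 2223
Giving 1161 / 993 / 780 / 915 / 1258 / 2223.
Dependents (band 0–9 + band 50+) = 1161 + 2223 = 3384; working-age = 3946; ratio = 3384/3946 × 100 = 85.8

85.8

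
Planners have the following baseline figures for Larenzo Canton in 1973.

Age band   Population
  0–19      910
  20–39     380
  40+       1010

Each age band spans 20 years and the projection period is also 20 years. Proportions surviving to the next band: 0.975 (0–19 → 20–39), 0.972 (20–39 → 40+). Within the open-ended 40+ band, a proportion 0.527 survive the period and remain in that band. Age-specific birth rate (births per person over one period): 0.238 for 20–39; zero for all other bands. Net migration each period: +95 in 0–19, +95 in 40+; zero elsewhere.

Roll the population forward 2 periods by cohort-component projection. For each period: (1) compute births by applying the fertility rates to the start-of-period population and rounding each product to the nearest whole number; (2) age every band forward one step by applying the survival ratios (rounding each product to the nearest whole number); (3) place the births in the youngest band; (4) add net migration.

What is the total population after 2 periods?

(Bands numbered youngest = 1 to oldest = 3.)
After projecting period 1:
Births: 380 × 0.238 = 90
Band 2: 910 × 0.975 = 887
Band 3: 380 × 0.972 + 1010 × 0.527 = 369 + 532 = 901
Net migration: Band 1 + 95 → 185; Band 3 + 95 → 996
Giving 185 / 887 / 996.
After projecting period 2:
Births: 887 × 0.238 = 211
Band 2: 185 × 0.975 = 180
Band 3: 887 × 0.972 + 996 × 0.527 = 862 + 525 = 1387
Net migration: Band 1 + 95 → 306; Band 3 + 95 → 1482
Giving 306 / 180 / 1482.
Total after period 2: 306 + 180 + 1482 = 1968

1968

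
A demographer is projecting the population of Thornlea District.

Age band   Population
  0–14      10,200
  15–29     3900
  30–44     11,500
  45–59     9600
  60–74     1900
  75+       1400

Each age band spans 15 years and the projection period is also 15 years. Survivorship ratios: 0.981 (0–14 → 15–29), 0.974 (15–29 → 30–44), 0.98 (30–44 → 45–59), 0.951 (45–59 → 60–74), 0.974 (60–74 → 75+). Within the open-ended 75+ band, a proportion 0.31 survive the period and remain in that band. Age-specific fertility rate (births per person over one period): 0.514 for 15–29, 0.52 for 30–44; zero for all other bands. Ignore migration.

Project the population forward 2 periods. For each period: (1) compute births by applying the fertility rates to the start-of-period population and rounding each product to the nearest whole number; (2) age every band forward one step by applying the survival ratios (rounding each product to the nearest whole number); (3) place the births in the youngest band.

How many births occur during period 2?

After projecting period 1:
Births: 3900 × 0.514 = 2005  |  11500 × 0.52 = 5980 → total 7985
15–29: 10200 × 0.981 = 10006
30–44: 3900 × 0.974 = 3799
45–59: 11500 × 0.98 = 11270
60–74: 9600 × 0.951 = 9130
75+: 1900 × 0.974 + 1400 × 0.31 = 1851 + 434 = 2285
→ [7985, 10006, 3799, 11270, 9130, 2285]
After projecting period 2:
Births: 10006 × 0.514 = 5143  |  3799 × 0.52 = 1975 → total 7118
15–29: 7985 × 0.981 = 7833
30–44: 10006 × 0.974 = 9746
45–59: 3799 × 0.98 = 3723
60–74: 11270 × 0.951 = 10718
75+: 9130 × 0.974 + 2285 × 0.31 = 8893 + 708 = 9601
→ [7118, 7833, 9746, 3723, 10718, 9601]

7118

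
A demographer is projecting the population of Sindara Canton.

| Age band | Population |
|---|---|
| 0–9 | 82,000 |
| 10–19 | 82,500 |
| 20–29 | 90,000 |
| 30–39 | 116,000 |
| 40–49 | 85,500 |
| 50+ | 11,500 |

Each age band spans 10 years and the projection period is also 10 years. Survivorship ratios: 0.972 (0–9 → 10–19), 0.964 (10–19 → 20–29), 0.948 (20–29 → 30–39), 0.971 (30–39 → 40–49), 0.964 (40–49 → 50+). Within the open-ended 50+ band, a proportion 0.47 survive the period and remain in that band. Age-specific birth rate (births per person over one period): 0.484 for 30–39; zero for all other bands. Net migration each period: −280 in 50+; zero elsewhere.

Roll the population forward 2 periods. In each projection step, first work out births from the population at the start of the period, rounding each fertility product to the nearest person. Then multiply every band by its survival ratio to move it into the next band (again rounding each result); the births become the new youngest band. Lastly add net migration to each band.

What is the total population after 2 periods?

480390

After projecting period 1:
Births: 116000 * 0.484 = 56144
10–19: 82000 * 0.972 = 79704
20–29: 82500 * 0.964 = 79530
30–39: 90000 * 0.948 = 85320
40–49: 116000 * 0.971 = 112636
50+: 85500 * 0.964 + 11500 * 0.47 = 82422 + 5405 = 87827
Net migration: 50+ − 280 → 87547
Population now: 0–9=56144, 10–19=79704, 20–29=79530, 30–39=85320, 40–49=112636, 50+=87547
After projecting period 2:
Births: 85320 * 0.484 = 41295
10–19: 56144 * 0.972 = 54572
20–29: 79704 * 0.964 = 76835
30–39: 79530 * 0.948 = 75394
40–49: 85320 * 0.971 = 82846
50+: 112636 * 0.964 + 87547 * 0.47 = 108581 + 41147 = 149728
Net migration: 50+ − 280 → 149448
Population now: 0–9=41295, 10–19=54572, 20–29=76835, 30–39=75394, 40–49=82846, 50+=149448
Total after period 2: 41295 + 54572 + 76835 + 75394 + 82846 + 149448 = 480390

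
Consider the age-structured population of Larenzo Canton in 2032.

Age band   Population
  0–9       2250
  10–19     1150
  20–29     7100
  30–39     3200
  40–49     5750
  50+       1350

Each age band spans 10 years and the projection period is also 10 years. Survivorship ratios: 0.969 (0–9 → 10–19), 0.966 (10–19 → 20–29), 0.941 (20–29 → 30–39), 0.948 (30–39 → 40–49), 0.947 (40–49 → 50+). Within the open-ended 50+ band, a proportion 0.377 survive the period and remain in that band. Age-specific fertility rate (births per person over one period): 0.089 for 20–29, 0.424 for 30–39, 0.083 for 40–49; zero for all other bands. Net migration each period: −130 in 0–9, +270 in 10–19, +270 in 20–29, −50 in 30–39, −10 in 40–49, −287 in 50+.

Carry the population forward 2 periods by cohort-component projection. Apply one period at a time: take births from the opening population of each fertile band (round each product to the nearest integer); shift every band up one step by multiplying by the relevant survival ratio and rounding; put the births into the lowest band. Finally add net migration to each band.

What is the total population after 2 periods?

20466

Period 1:
Births: 7100 * 0.089 = 632, 3200 * 0.424 = 1357, 5750 * 0.083 = 477 ⇒ total 2466
10–19: 2250 * 0.969 = 2180
20–29: 1150 * 0.966 = 1111
30–39: 7100 * 0.941 = 6681
40–49: 3200 * 0.948 = 3034
50+: 5750 * 0.947 + 1350 * 0.377 = 5445 + 509 = 5954
Net migration: 0–9 − 130 → 2336; 10–19 + 270 → 2450; 20–29 + 270 → 1381; 30–39 − 50 → 6631; 40–49 − 10 → 3024; 50+ − 287 → 5667
→ [2336, 2450, 1381, 6631, 3024, 5667]
Period 2:
Births: 1381 * 0.089 = 123, 6631 * 0.424 = 2812, 3024 * 0.083 = 251 ⇒ total 3186
10–19: 2336 * 0.969 = 2264
20–29: 2450 * 0.966 = 2367
30–39: 1381 * 0.941 = 1300
40–49: 6631 * 0.948 = 6286
50+: 3024 * 0.947 + 5667 * 0.377 = 2864 + 2136 = 5000
Net migration: 0–9 − 130 → 3056; 10–19 + 270 → 2534; 20–29 + 270 → 2637; 30–39 − 50 → 1250; 40–49 − 10 → 6276; 50+ − 287 → 4713
→ [3056, 2534, 2637, 1250, 6276, 4713]
Total after period 2: 3056 + 2534 + 2637 + 1250 + 6276 + 4713 = 20466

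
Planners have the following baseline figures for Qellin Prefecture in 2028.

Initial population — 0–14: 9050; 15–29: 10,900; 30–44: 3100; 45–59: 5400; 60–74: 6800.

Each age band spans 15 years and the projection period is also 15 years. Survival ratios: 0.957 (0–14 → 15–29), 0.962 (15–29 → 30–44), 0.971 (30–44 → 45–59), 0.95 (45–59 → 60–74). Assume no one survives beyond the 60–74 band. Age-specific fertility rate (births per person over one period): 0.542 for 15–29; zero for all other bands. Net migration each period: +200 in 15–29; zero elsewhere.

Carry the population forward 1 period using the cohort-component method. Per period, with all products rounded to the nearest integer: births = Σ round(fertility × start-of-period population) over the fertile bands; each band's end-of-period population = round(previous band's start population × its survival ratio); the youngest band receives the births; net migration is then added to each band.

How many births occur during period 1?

5908

[period 1]
Births: 10900 × 0.542 = 5908
15–29: 9050 × 0.957 = 8661
30–44: 10900 × 0.962 = 10486
45–59: 3100 × 0.971 = 3010
60–74: 5400 × 0.95 = 5130
Net migration: 15–29 + 200 → 8861
End of period: [5908, 8861, 10486, 3010, 5130]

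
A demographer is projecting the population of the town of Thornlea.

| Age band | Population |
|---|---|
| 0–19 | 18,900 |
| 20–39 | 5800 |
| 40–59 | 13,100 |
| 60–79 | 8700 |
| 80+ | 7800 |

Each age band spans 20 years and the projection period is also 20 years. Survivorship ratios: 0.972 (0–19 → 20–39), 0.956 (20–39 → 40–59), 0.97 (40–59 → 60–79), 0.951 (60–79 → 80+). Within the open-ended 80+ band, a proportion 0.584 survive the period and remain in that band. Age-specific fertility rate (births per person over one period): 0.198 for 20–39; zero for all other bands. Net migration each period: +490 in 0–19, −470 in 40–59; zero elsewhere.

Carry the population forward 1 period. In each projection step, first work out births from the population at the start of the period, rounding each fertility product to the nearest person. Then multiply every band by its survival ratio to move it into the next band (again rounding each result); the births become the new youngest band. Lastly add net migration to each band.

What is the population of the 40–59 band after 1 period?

(Bands numbered youngest = 1 to oldest = 5.)
[period 1]
Births: 5800 × 0.198 = 1148
Band 2: 18900 × 0.972 = 18371
Band 3: 5800 × 0.956 = 5545
Band 4: 13100 × 0.97 = 12707
Band 5: 8700 × 0.951 + 7800 × 0.584 = 8274 + 4555 = 12829
Net migration: Band 1 + 490 → 1638; Band 3 − 470 → 5075
Population now: 0–19=1638, 20–39=18371, 40–59=5075, 60–79=12707, 80+=12829

5075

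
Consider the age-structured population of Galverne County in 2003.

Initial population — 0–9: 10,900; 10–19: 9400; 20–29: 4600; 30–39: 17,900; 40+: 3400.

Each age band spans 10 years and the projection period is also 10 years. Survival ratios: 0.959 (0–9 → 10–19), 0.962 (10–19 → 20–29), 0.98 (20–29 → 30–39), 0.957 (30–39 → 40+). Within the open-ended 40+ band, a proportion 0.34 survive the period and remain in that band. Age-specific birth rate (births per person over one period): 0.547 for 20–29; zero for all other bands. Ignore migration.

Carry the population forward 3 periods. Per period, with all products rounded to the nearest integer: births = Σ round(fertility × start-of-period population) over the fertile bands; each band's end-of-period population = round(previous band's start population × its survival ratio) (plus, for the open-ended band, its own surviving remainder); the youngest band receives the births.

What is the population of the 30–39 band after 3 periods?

9855

(Groups numbered youngest = 1 to oldest = 5.)
Period 1.
Births: 4600 × 0.547 = 2516
Group 2: 10900 × 0.959 = 10453
Group 3: 9400 × 0.962 = 9043
Group 4: 4600 × 0.98 = 4508
Group 5: 17900 × 0.957 + 3400 × 0.34 = 17130 + 1156 = 18286
Giving 2516 / 10453 / 9043 / 4508 / 18286.
Period 2.
Births: 9043 × 0.547 = 4947
Group 2: 2516 × 0.959 = 2413
Group 3: 10453 × 0.962 = 10056
Group 4: 9043 × 0.98 = 8862
Group 5: 4508 × 0.957 + 18286 × 0.34 = 4314 + 6217 = 10531
Giving 4947 / 2413 / 10056 / 8862 / 10531.
Period 3.
Births: 10056 × 0.547 = 5501
Group 2: 4947 × 0.959 = 4744
Group 3: 2413 × 0.962 = 2321
Group 4: 10056 × 0.98 = 9855
Group 5: 8862 × 0.957 + 10531 × 0.34 = 8481 + 3581 = 12062
Giving 5501 / 4744 / 2321 / 9855 / 12062.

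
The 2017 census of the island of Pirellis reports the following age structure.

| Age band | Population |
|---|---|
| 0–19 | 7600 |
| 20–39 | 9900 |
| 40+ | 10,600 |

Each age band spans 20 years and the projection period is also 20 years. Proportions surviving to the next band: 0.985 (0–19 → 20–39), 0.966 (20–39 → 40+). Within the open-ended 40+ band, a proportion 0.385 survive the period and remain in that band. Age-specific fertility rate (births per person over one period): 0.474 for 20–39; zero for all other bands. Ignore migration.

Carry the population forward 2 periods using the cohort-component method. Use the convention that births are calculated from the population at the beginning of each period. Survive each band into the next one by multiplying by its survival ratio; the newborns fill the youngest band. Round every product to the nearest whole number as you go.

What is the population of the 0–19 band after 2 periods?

3548

Period 1.
Births: 9900 × 0.474 = 4693
20–39: 7600 × 0.985 = 7486
40+: 9900 × 0.966 + 10600 × 0.385 = 9563 + 4081 = 13644
→ [4693, 7486, 13644]
Period 2.
Births: 7486 × 0.474 = 3548
20–39: 4693 × 0.985 = 4623
40+: 7486 × 0.966 + 13644 × 0.385 = 7231 + 5253 = 12484
→ [3548, 4623, 12484]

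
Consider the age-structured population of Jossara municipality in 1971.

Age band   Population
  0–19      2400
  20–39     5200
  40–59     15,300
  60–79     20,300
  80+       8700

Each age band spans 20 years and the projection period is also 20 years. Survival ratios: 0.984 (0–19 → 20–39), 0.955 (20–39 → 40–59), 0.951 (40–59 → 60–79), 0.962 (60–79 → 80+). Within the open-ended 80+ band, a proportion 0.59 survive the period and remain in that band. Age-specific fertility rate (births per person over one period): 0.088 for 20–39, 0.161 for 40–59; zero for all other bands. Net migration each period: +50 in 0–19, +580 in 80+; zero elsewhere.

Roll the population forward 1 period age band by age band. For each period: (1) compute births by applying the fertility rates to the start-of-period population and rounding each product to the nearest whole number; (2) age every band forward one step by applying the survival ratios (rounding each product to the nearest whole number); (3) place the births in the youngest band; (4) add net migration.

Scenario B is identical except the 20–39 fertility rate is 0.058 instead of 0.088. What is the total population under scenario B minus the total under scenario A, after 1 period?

After projecting period 1:
Births: 5200 × 0.088 = 458 ; 15300 × 0.161 = 2463 → 2921
20–39: 2400 × 0.984 = 2362
40–59: 5200 × 0.955 = 4966
60–79: 15300 × 0.951 = 14550
80+: 20300 × 0.962 + 8700 × 0.59 = 19529 + 5133 = 24662
Net migration: 0–19 + 50 → 2971; 80+ + 580 → 25242
End of period: [2971, 2362, 4966, 14550, 25242]
Scenario A total after 1 period: 50091
Scenario B projection —
After projecting period 1:
Births: 5200 × 0.058 = 302 ; 15300 × 0.161 = 2463 → 2765
20–39: 2400 × 0.984 = 2362
40–59: 5200 × 0.955 = 4966
60–79: 15300 × 0.951 = 14550
80+: 20300 × 0.962 + 8700 × 0.59 = 19529 + 5133 = 24662
Net migration: 0–19 + 50 → 2815; 80+ + 580 → 25242
End of period: [2815, 2362, 4966, 14550, 25242]
Scenario B total after 1 period: 49935
Difference B − A = 49935 − 50091 = -156

-156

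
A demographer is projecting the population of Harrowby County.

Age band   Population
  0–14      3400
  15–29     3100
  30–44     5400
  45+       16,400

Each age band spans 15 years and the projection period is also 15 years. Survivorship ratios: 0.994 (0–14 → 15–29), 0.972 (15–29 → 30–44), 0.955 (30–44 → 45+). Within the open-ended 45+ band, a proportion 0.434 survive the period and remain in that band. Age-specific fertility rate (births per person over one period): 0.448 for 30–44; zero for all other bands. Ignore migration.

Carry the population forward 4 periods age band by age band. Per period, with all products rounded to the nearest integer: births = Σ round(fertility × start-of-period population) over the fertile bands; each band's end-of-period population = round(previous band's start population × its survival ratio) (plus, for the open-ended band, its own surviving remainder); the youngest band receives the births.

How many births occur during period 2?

After projecting period 1:
Births: 5400 * 0.448 = 2419
15–29: 3400 * 0.994 = 3380
30–44: 3100 * 0.972 = 3013
45+: 5400 * 0.955 + 16400 * 0.434 = 5157 + 7118 = 12275
→ [2419, 3380, 3013, 12275]
After projecting period 2:
Births: 3013 * 0.448 = 1350
15–29: 2419 * 0.994 = 2404
30–44: 3380 * 0.972 = 3285
45+: 3013 * 0.955 + 12275 * 0.434 = 2877 + 5327 = 8204
→ [1350, 2404, 3285, 8204]

1350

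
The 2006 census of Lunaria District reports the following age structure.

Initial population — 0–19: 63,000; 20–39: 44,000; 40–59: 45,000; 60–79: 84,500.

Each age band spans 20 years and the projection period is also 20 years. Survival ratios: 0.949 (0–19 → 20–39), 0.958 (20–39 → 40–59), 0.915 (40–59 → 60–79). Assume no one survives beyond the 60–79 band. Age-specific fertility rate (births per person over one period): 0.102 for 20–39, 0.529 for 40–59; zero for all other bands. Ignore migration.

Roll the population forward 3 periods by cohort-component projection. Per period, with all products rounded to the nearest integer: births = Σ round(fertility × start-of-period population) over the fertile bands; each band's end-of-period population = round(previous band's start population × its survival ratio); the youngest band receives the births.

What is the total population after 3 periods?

(Bands numbered youngest = 1 to oldest = 4.)
Period 1.
Births: 44000 * 0.102 = 4488  |  45000 * 0.529 = 23805 — total 28293
Band 2: 63000 * 0.949 = 59787
Band 3: 44000 * 0.958 = 42152
Band 4: 45000 * 0.915 = 41175
Population now: 0–19=28293, 20–39=59787, 40–59=42152, 60–79=41175
Period 2.
Births: 59787 * 0.102 = 6098  |  42152 * 0.529 = 22298 — total 28396
Band 2: 28293 * 0.949 = 26850
Band 3: 59787 * 0.958 = 57276
Band 4: 42152 * 0.915 = 38569
Population now: 0–19=28396, 20–39=26850, 40–59=57276, 60–79=38569
Period 3.
Births: 26850 * 0.102 = 2739  |  57276 * 0.529 = 30299 — total 33038
Band 2: 28396 * 0.949 = 26948
Band 3: 26850 * 0.958 = 25722
Band 4: 57276 * 0.915 = 52408
Population now: 0–19=33038, 20–39=26948, 40–59=25722, 60–79=52408
Total after period 3: 33038 + 26948 + 25722 + 52408 = 138116

138116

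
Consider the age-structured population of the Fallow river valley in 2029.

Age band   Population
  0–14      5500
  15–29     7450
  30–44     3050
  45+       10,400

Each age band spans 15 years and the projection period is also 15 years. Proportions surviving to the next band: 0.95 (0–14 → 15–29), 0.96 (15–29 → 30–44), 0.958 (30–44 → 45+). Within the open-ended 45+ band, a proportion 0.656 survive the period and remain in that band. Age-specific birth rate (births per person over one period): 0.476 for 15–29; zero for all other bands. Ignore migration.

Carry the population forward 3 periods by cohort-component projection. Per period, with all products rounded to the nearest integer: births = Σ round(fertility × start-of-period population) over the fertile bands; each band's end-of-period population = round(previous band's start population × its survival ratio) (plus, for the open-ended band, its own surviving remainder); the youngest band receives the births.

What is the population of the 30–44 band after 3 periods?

Numbering the bands 1..4 from youngest to oldest:
After projecting period 1:
Births: 7450 * 0.476 = 3546
Band 2: 5500 * 0.95 = 5225
Band 3: 7450 * 0.96 = 7152
Band 4: 3050 * 0.958 + 10400 * 0.656 = 2922 + 6822 = 9744
→ [3546, 5225, 7152, 9744]
After projecting period 2:
Births: 5225 * 0.476 = 2487
Band 2: 3546 * 0.95 = 3369
Band 3: 5225 * 0.96 = 5016
Band 4: 7152 * 0.958 + 9744 * 0.656 = 6852 + 6392 = 13244
→ [2487, 3369, 5016, 13244]
After projecting period 3:
Births: 3369 * 0.476 = 1604
Band 2: 2487 * 0.95 = 2363
Band 3: 3369 * 0.96 = 3234
Band 4: 5016 * 0.958 + 13244 * 0.656 = 4805 + 8688 = 13493
→ [1604, 2363, 3234, 13493]

3234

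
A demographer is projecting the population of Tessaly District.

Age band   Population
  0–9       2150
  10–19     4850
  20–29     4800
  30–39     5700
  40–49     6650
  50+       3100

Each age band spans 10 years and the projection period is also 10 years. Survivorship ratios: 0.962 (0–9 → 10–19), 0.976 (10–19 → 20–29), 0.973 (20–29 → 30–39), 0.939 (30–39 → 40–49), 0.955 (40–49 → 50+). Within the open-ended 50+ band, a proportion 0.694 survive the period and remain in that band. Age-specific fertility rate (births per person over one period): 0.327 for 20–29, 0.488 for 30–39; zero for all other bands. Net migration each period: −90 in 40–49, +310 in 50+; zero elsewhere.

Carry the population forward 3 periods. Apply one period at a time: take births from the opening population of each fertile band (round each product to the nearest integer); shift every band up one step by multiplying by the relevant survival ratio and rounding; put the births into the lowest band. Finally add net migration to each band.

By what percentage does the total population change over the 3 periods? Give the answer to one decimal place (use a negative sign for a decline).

7.3

Period 1.
Births: 4800 * 0.327 = 1570  |  5700 * 0.488 = 2782 — total 4352
10–19: 2150 * 0.962 = 2068
20–29: 4850 * 0.976 = 4734
30–39: 4800 * 0.973 = 4670
40–49: 5700 * 0.939 = 5352
50+: 6650 * 0.955 + 3100 * 0.694 = 6351 + 2151 = 8502
Net migration: 40–49 − 90 → 5262; 50+ + 310 → 8812
Population now: 0–9=4352, 10–19=2068, 20–29=4734, 30–39=4670, 40–49=5262, 50+=8812
Period 2.
Births: 4734 * 0.327 = 1548  |  4670 * 0.488 = 2279 — total 3827
10–19: 4352 * 0.962 = 4187
20–29: 2068 * 0.976 = 2018
30–39: 4734 * 0.973 = 4606
40–49: 4670 * 0.939 = 4385
50+: 5262 * 0.955 + 8812 * 0.694 = 5025 + 6116 = 11141
Net migration: 40–49 − 90 → 4295; 50+ + 310 → 11451
Population now: 0–9=3827, 10–19=4187, 20–29=2018, 30–39=4606, 40–49=4295, 50+=11451
Period 3.
Births: 2018 * 0.327 = 660  |  4606 * 0.488 = 2248 — total 2908
10–19: 3827 * 0.962 = 3682
20–29: 4187 * 0.976 = 4087
30–39: 2018 * 0.973 = 1964
40–49: 4606 * 0.939 = 4325
50+: 4295 * 0.955 + 11451 * 0.694 = 4102 + 7947 = 12049
Net migration: 40–49 − 90 → 4235; 50+ + 310 → 12359
Population now: 0–9=2908, 10–19=3682, 20–29=4087, 30–39=1964, 40–49=4235, 50+=12359
Total: 27250 → 29235; change = 1985; percentage change = 7.3%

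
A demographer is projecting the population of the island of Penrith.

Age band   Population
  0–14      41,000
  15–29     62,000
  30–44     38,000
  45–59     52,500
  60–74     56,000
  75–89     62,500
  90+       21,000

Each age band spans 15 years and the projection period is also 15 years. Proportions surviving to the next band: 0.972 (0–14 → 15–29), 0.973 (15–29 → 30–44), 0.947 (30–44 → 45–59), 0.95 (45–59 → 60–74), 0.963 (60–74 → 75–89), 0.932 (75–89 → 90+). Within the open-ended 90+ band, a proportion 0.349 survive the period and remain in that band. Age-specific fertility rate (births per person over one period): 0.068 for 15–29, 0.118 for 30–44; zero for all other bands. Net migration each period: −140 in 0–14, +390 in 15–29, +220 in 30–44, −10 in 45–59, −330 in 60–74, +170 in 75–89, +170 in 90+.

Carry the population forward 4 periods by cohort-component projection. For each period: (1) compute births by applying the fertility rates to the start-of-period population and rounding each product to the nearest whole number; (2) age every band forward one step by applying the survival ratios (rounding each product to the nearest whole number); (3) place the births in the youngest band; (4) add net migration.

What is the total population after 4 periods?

167616

Numbering the bands 1..7 from youngest to oldest:
[period 1]
Births: 62000 × 0.068 = 4216  |  38000 × 0.118 = 4484 → total 8700
Band 2: 41000 × 0.972 = 39852
Band 3: 62000 × 0.973 = 60326
Band 4: 38000 × 0.947 = 35986
Band 5: 52500 × 0.95 = 49875
Band 6: 56000 × 0.963 = 53928
Band 7: 62500 × 0.932 + 21000 × 0.349 = 58250 + 7329 = 65579
Net migration: Band 1 − 140 → 8560; Band 2 + 390 → 40242; Band 3 + 220 → 60546; Band 4 − 10 → 35976; Band 5 − 330 → 49545; Band 6 + 170 → 54098; Band 7 + 170 → 65749
Population now: 0–14=8560, 15–29=40242, 30–44=60546, 45–59=35976, 60–74=49545, 75–89=54098, 90+=65749
[period 2]
Births: 40242 × 0.068 = 2736  |  60546 × 0.118 = 7144 → total 9880
Band 2: 8560 × 0.972 = 8320
Band 3: 40242 × 0.973 = 39155
Band 4: 60546 × 0.947 = 57337
Band 5: 35976 × 0.95 = 34177
Band 6: 49545 × 0.963 = 47712
Band 7: 54098 × 0.932 + 65749 × 0.349 = 50419 + 22946 = 73365
Net migration: Band 1 − 140 → 9740; Band 2 + 390 → 8710; Band 3 + 220 → 39375; Band 4 − 10 → 57327; Band 5 − 330 → 33847; Band 6 + 170 → 47882; Band 7 + 170 → 73535
Population now: 0–14=9740, 15–29=8710, 30–44=39375, 45–59=57327, 60–74=33847, 75–89=47882, 90+=73535
[period 3]
Births: 8710 × 0.068 = 592  |  39375 × 0.118 = 4646 → total 5238
Band 2: 9740 × 0.972 = 9467
Band 3: 8710 × 0.973 = 8475
Band 4: 39375 × 0.947 = 37288
Band 5: 57327 × 0.95 = 54461
Band 6: 33847 × 0.963 = 32595
Band 7: 47882 × 0.932 + 73535 × 0.349 = 44626 + 25664 = 70290
Net migration: Band 1 − 140 → 5098; Band 2 + 390 → 9857; Band 3 + 220 → 8695; Band 4 − 10 → 37278; Band 5 − 330 → 54131; Band 6 + 170 → 32765; Band 7 + 170 → 70460
Population now: 0–14=5098, 15–29=9857, 30–44=8695, 45–59=37278, 60–74=54131, 75–89=32765, 90+=70460
[period 4]
Births: 9857 × 0.068 = 670  |  8695 × 0.118 = 1026 → total 1696
Band 2: 5098 × 0.972 = 4955
Band 3: 9857 × 0.973 = 9591
Band 4: 8695 × 0.947 = 8234
Band 5: 37278 × 0.95 = 35414
Band 6: 54131 × 0.963 = 52128
Band 7: 32765 × 0.932 + 70460 × 0.349 = 30537 + 24591 = 55128
Net migration: Band 1 − 140 → 1556; Band 2 + 390 → 5345; Band 3 + 220 → 9811; Band 4 − 10 → 8224; Band 5 − 330 → 35084; Band 6 + 170 → 52298; Band 7 + 170 → 55298
Population now: 0–14=1556, 15–29=5345, 30–44=9811, 45–59=8224, 60–74=35084, 75–89=52298, 90+=55298
Total after period 4: 1556 + 5345 + 9811 + 8224 + 35084 + 52298 + 55298 = 167616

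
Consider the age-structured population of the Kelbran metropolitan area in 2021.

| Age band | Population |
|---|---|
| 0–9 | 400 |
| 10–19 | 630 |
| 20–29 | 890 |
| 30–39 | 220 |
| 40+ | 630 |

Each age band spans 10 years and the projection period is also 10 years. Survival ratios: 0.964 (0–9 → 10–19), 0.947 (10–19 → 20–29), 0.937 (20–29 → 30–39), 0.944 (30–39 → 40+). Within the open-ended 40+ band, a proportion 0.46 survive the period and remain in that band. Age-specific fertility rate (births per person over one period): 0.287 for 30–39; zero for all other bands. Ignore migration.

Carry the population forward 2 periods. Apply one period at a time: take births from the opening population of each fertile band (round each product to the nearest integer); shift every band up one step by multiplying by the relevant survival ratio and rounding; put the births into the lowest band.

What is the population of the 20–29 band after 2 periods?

— Period 1 —
Births: 220 × 0.287 = 63
10–19: 400 × 0.964 = 386
20–29: 630 × 0.947 = 597
30–39: 890 × 0.937 = 834
40+: 220 × 0.944 + 630 × 0.46 = 208 + 290 = 498
Giving 63 / 386 / 597 / 834 / 498.
— Period 2 —
Births: 834 × 0.287 = 239
10–19: 63 × 0.964 = 61
20–29: 386 × 0.947 = 366
30–39: 597 × 0.937 = 559
40+: 834 × 0.944 + 498 × 0.46 = 787 + 229 = 1016
Giving 239 / 61 / 366 / 559 / 1016.

366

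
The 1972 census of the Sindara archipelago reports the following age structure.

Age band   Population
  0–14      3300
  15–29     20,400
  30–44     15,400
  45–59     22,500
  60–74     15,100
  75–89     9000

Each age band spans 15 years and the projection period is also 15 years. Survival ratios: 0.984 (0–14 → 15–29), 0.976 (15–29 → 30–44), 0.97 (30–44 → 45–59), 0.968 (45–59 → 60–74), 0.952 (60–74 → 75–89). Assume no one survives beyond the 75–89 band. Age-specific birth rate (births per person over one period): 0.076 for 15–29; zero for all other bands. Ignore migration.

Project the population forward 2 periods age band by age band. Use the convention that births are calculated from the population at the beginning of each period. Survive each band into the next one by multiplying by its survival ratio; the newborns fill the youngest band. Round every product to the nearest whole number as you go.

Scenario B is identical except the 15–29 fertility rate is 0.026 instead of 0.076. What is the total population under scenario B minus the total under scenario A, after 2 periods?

Call the groups 1 to 6, youngest first.
After projecting period 1:
Births: 20400 × 0.076 = 1550
Group 2: 3300 × 0.984 = 3247
Group 3: 20400 × 0.976 = 19910
Group 4: 15400 × 0.97 = 14938
Group 5: 22500 × 0.968 = 21780
Group 6: 15100 × 0.952 = 14375
End of period: [1550, 3247, 19910, 14938, 21780, 14375]
After projecting period 2:
Births: 3247 × 0.076 = 247
Group 2: 1550 × 0.984 = 1525
Group 3: 3247 × 0.976 = 3169
Group 4: 19910 × 0.97 = 19313
Group 5: 14938 × 0.968 = 14460
Group 6: 21780 × 0.952 = 20735
End of period: [247, 1525, 3169, 19313, 14460, 20735]
Scenario A total after 2 periods: 59449
Scenario B projection —
After projecting period 1:
Births: 20400 × 0.026 = 530
Group 2: 3300 × 0.984 = 3247
Group 3: 20400 × 0.976 = 19910
Group 4: 15400 × 0.97 = 14938
Group 5: 22500 × 0.968 = 21780
Group 6: 15100 × 0.952 = 14375
End of period: [530, 3247, 19910, 14938, 21780, 14375]
After projecting period 2:
Births: 3247 × 0.026 = 84
Group 2: 530 × 0.984 = 522
Group 3: 3247 × 0.976 = 3169
Group 4: 19910 × 0.97 = 19313
Group 5: 14938 × 0.968 = 14460
Group 6: 21780 × 0.952 = 20735
End of period: [84, 522, 3169, 19313, 14460, 20735]
Scenario B total after 2 periods: 58283
Difference B − A = 58283 − 59449 = -1166

-1166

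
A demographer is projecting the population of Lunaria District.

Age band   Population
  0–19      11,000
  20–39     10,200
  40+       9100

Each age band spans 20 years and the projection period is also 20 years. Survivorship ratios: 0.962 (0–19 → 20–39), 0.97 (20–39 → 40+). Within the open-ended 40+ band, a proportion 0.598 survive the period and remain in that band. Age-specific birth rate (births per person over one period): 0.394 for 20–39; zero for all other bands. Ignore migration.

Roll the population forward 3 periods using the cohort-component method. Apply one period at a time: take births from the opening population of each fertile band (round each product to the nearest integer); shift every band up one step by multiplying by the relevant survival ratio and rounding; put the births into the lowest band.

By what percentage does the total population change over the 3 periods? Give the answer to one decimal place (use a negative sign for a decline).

(Groups numbered youngest = 1 to oldest = 3.)
Period 1:
Births: 10200 × 0.394 = 4019
Group 2: 11000 × 0.962 = 10582
Group 3: 10200 × 0.97 + 9100 × 0.598 = 9894 + 5442 = 15336
Giving 4019 / 10582 / 15336.
Period 2:
Births: 10582 × 0.394 = 4169
Group 2: 4019 × 0.962 = 3866
Group 3: 10582 × 0.97 + 15336 × 0.598 = 10265 + 9171 = 19436
Giving 4169 / 3866 / 19436.
Period 3:
Births: 3866 × 0.394 = 1523
Group 2: 4169 × 0.962 = 4011
Group 3: 3866 × 0.97 + 19436 × 0.598 = 3750 + 11623 = 15373
Giving 1523 / 4011 / 15373.
Total: 30300 → 20907; change = -9393; percentage change = -31.0%

-31.0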